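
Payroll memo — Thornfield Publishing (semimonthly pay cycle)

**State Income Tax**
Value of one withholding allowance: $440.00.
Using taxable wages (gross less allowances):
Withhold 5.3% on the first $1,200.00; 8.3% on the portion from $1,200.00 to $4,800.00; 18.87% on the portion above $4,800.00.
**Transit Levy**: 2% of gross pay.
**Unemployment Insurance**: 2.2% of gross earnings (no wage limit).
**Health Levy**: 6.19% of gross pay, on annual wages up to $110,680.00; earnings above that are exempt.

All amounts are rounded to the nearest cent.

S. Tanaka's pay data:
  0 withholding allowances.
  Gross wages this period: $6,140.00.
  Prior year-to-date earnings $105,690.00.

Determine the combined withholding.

$1,182.02

State Income Tax: taxable = $6,140.00
  $362.40 + 18.87% × ($6,140.00 − $4,800.00) = $362.40 + 18.87% × $1,340.00 = $615.26
Transit Levy: 2% × $6,140.00 = $122.80
Unemployment Insurance: 2.2% × $6,140.00 = $135.08
Health Levy: cap $110,680.00 − YTD $105,690.00 = $4,990.00 subject; 6.19% × $4,990.00 = $308.88
Total: $615.26 + $122.80 + $135.08 + $308.88 = $1,182.02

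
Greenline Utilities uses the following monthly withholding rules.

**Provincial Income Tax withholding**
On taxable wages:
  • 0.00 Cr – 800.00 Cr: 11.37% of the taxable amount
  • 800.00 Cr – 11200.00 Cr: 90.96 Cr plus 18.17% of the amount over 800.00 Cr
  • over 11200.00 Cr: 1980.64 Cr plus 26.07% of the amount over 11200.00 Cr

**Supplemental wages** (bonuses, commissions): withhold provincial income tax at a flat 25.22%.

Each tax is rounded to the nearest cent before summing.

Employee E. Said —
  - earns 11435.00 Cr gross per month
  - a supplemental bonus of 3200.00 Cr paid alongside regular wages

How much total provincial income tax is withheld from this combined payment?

Provincial Income Tax: taxable = 11435.00 Cr
  1980.64 Cr + 26.07% × (11435.00 Cr − 11200.00 Cr) = 1980.64 Cr + 26.07% × 235.00 Cr = 2041.90 Cr
Supplemental (25.22% flat on bonus): 25.22% × 3200.00 Cr = 807.04 Cr
Total provincial income tax: 2041.90 Cr + 807.04 Cr = 2848.94 Cr

2848.94 Cr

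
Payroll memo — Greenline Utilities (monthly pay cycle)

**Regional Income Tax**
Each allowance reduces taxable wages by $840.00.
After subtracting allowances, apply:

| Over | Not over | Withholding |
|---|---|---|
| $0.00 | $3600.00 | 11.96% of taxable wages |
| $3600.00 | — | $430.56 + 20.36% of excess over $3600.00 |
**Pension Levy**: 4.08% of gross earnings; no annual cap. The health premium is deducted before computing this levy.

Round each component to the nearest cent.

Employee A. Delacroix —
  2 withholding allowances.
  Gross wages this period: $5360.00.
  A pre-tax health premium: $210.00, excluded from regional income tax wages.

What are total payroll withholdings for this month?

Regional Income Tax: taxable = $5360.00 − $210.00 − 2×$840.00 = $3470.00
  11.96% × $3470.00 = $415.01
Pension Levy: 4.08% × $5150.00 = $210.12
Total: $415.01 + $210.12 = $625.13

$625.13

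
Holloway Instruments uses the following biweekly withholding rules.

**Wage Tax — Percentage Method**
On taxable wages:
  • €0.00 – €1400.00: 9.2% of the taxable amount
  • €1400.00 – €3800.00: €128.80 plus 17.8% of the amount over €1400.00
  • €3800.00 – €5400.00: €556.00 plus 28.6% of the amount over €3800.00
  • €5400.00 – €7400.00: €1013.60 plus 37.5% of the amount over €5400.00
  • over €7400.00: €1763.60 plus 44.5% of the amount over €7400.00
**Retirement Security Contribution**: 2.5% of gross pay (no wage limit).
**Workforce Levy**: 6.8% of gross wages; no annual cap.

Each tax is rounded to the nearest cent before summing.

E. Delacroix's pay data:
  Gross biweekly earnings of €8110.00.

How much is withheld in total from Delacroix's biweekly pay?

€2833.78

Wage Tax: taxable = €8110.00
  €1763.60 + 44.5% × (€8110.00 − €7400.00) = €1763.60 + 44.5% × €710.00 = €2079.55
Retirement Security Contribution: 2.5% × €8110.00 = €202.75
Workforce Levy: 6.8% × €8110.00 = €551.48
Total: €2079.55 + €202.75 + €551.48 = €2833.78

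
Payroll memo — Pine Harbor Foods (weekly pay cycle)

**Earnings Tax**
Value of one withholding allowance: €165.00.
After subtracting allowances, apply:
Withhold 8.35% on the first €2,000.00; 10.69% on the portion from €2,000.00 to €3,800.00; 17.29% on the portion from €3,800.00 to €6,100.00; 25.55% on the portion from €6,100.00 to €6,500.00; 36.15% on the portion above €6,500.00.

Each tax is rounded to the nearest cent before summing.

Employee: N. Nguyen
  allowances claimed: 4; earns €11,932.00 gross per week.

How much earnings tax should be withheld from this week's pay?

Earnings Tax: taxable = €11,932.00 − 4×€165.00 = €11,272.00
  €859.29 + 36.15% × (€11,272.00 − €6,500.00) = €859.29 + 36.15% × €4,772.00 = €2,584.37

€2,584.37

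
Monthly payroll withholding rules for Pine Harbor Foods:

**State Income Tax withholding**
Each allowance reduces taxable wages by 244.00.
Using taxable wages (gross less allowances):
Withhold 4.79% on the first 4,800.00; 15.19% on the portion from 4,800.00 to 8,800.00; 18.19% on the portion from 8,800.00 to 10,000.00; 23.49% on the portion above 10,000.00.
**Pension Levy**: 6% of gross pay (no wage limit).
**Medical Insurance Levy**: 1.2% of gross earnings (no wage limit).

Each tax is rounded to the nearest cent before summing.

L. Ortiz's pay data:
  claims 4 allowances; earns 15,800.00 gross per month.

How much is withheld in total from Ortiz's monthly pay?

State Income Tax: taxable = 15,800.00 − 4×244.00 = 14,824.00
  1,055.80 + 23.49% × (14,824.00 − 10,000.00) = 1,055.80 + 23.49% × 4,824.00 = 2,188.96
Pension Levy: 6% × 15,800.00 = 948.00
Medical Insurance Levy: 1.2% × 15,800.00 = 189.60
Total: 2,188.96 + 948.00 + 189.60 = 3,326.56

3,326.56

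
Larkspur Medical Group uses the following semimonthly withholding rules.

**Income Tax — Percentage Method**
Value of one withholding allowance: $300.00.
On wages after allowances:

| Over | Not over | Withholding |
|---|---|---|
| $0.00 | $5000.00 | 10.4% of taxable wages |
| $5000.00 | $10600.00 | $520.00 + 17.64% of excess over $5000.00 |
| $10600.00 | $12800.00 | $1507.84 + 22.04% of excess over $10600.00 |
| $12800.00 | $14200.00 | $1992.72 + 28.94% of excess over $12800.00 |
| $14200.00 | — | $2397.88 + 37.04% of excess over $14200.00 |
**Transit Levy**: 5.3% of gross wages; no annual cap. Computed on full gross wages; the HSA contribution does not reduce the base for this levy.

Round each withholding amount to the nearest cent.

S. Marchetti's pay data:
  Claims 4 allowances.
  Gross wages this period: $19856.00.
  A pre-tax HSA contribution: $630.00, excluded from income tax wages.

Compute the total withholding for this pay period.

$4867.40

Income Tax: taxable = $19856.00 − $630.00 − 4×$300.00 = $18026.00
  $2397.88 + 37.04% × ($18026.00 − $14200.00) = $2397.88 + 37.04% × $3826.00 = $3815.03
Transit Levy: 5.3% × $19856.00 = $1052.37
Total: $3815.03 + $1052.37 = $4867.40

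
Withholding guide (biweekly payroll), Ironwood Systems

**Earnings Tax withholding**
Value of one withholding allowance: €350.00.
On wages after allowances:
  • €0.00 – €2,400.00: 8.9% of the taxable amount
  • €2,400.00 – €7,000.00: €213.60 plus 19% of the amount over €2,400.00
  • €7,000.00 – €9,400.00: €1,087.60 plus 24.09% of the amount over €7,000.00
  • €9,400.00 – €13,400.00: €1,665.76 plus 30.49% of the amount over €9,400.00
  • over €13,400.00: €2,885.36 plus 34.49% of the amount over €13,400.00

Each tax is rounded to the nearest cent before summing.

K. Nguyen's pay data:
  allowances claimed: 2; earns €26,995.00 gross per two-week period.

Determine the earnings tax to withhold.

€7,332.85

Earnings Tax: taxable = €26,995.00 − 2×€350.00 = €26,295.00
  €2,885.36 + 34.49% × (€26,295.00 − €13,400.00) = €2,885.36 + 34.49% × €12,895.00 = €7,332.85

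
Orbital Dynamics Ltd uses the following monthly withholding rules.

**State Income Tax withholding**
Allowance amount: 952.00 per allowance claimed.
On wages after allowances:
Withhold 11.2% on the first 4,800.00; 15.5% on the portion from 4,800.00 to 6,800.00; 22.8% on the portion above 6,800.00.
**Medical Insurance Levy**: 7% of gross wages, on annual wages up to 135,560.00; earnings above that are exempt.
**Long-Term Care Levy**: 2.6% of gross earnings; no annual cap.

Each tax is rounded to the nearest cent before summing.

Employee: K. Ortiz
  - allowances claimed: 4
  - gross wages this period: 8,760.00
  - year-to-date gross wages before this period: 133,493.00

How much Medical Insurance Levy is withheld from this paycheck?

144.69

Medical Insurance Levy: cap 135,560.00 − YTD 133,493.00 = 2,067.00 subject; 7% × 2,067.00 = 144.69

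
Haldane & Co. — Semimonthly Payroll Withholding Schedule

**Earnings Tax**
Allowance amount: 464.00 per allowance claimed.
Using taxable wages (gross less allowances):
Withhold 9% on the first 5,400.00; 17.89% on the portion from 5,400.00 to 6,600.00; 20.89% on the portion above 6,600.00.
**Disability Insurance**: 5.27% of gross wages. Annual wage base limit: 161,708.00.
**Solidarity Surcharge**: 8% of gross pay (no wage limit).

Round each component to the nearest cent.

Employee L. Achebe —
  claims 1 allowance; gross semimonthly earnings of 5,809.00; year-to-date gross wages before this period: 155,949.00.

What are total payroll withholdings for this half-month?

Earnings Tax: taxable = 5,809.00 − 1×464.00 = 5,345.00
  9% × 5,345.00 = 481.05
Disability Insurance: cap 161,708.00 − YTD 155,949.00 = 5,759.00 subject; 5.27% × 5,759.00 = 303.50
Solidarity Surcharge: 8% × 5,809.00 = 464.72
Total: 481.05 + 303.50 + 464.72 = 1,249.27

1,249.27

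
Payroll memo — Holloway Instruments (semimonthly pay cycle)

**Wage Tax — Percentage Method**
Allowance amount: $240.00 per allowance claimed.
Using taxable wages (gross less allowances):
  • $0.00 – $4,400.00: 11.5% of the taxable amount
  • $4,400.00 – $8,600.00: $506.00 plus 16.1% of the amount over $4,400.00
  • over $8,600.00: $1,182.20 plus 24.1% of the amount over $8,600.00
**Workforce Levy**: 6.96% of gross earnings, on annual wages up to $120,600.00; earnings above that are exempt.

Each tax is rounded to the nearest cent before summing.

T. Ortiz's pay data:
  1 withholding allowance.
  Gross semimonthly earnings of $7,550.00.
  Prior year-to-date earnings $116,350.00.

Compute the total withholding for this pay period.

Wage Tax: taxable = $7,550.00 − 1×$240.00 = $7,310.00
  $506.00 + 16.1% × ($7,310.00 − $4,400.00) = $506.00 + 16.1% × $2,910.00 = $974.51
Workforce Levy: cap $120,600.00 − YTD $116,350.00 = $4,250.00 subject; 6.96% × $4,250.00 = $295.80
Total: $974.51 + $295.80 = $1,270.31

$1,270.31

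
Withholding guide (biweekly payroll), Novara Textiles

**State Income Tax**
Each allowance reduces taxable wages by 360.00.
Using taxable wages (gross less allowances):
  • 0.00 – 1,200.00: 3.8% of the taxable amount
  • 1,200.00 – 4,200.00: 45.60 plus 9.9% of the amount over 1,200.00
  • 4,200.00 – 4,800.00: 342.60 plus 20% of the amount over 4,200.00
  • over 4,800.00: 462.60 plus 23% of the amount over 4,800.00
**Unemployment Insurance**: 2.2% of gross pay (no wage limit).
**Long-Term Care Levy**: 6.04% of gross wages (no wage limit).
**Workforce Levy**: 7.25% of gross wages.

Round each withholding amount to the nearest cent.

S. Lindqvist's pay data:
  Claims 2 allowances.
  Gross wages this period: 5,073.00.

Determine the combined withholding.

1,159.01

State Income Tax: taxable = 5,073.00 − 2×360.00 = 4,353.00
  342.60 + 20% × (4,353.00 − 4,200.00) = 342.60 + 20% × 153.00 = 373.20
Unemployment Insurance: 2.2% × 5,073.00 = 111.61
Long-Term Care Levy: 6.04% × 5,073.00 = 306.41
Workforce Levy: 7.25% × 5,073.00 = 367.79
Total: 373.20 + 111.61 + 306.41 + 367.79 = 1,159.01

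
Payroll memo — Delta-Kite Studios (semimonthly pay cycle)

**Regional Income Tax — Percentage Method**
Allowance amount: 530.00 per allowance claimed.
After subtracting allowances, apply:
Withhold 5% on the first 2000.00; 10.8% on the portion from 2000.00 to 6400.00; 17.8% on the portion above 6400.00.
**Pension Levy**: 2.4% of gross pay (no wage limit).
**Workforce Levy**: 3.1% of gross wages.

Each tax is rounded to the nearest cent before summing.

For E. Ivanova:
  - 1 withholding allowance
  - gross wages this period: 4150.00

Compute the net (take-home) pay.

3646.79

Regional Income Tax: taxable = 4150.00 − 1×530.00 = 3620.00
  100.00 + 10.8% × (3620.00 − 2000.00) = 100.00 + 10.8% × 1620.00 = 274.96
Pension Levy: 2.4% × 4150.00 = 99.60
Workforce Levy: 3.1% × 4150.00 = 128.65
Total withheld: 274.96 + 99.60 + 128.65 = 503.21
Net pay: 4150.00 − 503.21 = 3646.79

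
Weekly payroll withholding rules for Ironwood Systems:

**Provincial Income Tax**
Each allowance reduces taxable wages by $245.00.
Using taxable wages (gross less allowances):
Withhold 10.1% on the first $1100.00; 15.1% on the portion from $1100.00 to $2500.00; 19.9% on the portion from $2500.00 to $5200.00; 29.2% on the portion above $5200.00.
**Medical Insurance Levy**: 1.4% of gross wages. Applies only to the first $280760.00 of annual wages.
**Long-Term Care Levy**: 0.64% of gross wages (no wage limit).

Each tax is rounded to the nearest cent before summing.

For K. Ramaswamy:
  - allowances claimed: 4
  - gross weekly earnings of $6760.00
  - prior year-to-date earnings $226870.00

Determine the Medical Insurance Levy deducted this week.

$94.64

Medical Insurance Levy: 1.4% × $6760.00 = $94.64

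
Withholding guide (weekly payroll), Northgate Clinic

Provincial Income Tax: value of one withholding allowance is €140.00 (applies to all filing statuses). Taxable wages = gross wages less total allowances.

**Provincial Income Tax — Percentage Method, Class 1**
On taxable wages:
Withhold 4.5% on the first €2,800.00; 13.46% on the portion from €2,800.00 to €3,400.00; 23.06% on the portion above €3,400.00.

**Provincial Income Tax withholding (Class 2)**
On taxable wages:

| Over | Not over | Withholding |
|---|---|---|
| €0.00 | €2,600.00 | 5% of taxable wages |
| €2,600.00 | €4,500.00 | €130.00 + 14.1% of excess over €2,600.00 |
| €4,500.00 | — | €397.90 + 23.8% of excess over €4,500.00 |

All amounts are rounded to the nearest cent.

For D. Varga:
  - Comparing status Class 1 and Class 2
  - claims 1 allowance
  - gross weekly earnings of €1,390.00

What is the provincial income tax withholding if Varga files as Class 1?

Provincial Income Tax (Class 1): taxable = €1,390.00 − 1×€140.00 = €1,250.00
  4.5% × €1,250.00 = €56.25

€56.25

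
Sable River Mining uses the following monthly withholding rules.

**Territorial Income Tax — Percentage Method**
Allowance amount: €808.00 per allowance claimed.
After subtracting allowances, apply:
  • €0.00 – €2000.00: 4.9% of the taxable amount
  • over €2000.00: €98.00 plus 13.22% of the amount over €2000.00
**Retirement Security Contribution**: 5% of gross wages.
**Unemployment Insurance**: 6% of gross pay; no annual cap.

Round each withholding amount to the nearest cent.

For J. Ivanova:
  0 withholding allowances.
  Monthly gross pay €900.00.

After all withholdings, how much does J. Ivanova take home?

€756.90

Territorial Income Tax: taxable = €900.00
  4.9% × €900.00 = €44.10
Retirement Security Contribution: 5% × €900.00 = €45.00
Unemployment Insurance: 6% × €900.00 = €54.00
Total withheld: €44.10 + €45.00 + €54.00 = €143.10
Net pay: €900.00 − €143.10 = €756.90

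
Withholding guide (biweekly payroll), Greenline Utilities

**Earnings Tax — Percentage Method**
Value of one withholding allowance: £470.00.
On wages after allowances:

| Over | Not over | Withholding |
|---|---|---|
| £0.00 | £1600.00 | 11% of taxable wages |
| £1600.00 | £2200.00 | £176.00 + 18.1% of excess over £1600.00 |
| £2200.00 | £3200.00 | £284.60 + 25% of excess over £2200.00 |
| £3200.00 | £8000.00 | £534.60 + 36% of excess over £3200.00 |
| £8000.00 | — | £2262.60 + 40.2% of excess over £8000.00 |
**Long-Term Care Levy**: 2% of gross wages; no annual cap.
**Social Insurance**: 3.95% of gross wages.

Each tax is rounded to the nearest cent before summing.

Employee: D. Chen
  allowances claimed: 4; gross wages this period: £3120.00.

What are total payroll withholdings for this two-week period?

Earnings Tax: taxable = £3120.00 − 4×£470.00 = £1240.00
  11% × £1240.00 = £136.40
Long-Term Care Levy: 2% × £3120.00 = £62.40
Social Insurance: 3.95% × £3120.00 = £123.24
Total: £136.40 + £62.40 + £123.24 = £322.04

£322.04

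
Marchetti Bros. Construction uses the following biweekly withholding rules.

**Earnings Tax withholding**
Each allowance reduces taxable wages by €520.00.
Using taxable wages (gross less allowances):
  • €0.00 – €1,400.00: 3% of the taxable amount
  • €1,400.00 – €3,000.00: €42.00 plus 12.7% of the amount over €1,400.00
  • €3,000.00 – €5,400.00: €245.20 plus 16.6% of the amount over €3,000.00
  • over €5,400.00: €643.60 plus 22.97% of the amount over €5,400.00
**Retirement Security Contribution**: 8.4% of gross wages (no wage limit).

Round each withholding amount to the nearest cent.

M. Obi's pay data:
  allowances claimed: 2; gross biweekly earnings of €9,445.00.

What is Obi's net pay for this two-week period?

€7,317.77

Earnings Tax: taxable = €9,445.00 − 2×€520.00 = €8,405.00
  €643.60 + 22.97% × (€8,405.00 − €5,400.00) = €643.60 + 22.97% × €3,005.00 = €1,333.85
Retirement Security Contribution: 8.4% × €9,445.00 = €793.38
Total withheld: €1,333.85 + €793.38 = €2,127.23
Net pay: €9,445.00 − €2,127.23 = €7,317.77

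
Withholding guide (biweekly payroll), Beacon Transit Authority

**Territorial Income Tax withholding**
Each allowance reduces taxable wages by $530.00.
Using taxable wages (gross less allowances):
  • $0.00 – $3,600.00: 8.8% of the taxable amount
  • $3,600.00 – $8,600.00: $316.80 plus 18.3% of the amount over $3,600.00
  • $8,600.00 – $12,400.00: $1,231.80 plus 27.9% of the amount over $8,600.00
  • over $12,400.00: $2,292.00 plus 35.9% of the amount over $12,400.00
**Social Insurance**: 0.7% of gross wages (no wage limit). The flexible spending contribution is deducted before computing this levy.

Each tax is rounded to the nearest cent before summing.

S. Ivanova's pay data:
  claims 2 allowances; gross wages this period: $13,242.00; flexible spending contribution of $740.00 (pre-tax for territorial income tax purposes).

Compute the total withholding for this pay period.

Territorial Income Tax: taxable = $13,242.00 − $740.00 − 2×$530.00 = $11,442.00
  $1,231.80 + 27.9% × ($11,442.00 − $8,600.00) = $1,231.80 + 27.9% × $2,842.00 = $2,024.72
Social Insurance: 0.7% × $12,502.00 = $87.51
Total: $2,024.72 + $87.51 = $2,112.23

$2,112.23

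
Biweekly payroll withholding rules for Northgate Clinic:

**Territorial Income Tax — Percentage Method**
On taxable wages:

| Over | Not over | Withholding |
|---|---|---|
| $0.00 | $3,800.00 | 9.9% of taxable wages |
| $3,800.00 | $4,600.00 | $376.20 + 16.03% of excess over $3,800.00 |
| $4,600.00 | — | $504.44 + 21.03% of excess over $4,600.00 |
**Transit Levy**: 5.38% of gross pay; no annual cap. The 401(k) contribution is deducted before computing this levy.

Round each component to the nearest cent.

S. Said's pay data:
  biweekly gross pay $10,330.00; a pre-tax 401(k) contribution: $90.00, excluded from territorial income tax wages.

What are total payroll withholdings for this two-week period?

$2,241.44

Territorial Income Tax: taxable = $10,330.00 − $90.00 = $10,240.00
  $504.44 + 21.03% × ($10,240.00 − $4,600.00) = $504.44 + 21.03% × $5,640.00 = $1,690.53
Transit Levy: 5.38% × $10,240.00 = $550.91
Total: $1,690.53 + $550.91 = $2,241.44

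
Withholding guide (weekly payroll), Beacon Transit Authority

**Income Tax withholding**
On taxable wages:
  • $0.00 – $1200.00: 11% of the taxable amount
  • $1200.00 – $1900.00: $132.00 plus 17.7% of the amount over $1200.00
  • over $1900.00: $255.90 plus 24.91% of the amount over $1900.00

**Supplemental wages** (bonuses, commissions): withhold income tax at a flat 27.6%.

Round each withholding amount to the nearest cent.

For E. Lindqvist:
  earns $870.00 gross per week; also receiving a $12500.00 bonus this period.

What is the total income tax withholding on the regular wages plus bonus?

Income Tax: taxable = $870.00
  11% × $870.00 = $95.70
Supplemental (27.6% flat on bonus): 27.6% × $12500.00 = $3450.00
Total income tax: $95.70 + $3450.00 = $3545.70

$3545.70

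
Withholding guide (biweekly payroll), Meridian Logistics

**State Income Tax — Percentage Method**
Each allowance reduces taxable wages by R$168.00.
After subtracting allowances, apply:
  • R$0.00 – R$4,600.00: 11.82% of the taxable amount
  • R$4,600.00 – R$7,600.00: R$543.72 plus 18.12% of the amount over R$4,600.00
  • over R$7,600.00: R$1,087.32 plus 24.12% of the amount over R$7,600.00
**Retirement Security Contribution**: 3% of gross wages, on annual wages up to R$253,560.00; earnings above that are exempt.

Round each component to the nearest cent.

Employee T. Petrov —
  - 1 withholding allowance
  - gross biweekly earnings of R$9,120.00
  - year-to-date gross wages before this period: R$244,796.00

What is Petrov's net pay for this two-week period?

R$7,443.66

State Income Tax: taxable = R$9,120.00 − 1×R$168.00 = R$8,952.00
  R$1,087.32 + 24.12% × (R$8,952.00 − R$7,600.00) = R$1,087.32 + 24.12% × R$1,352.00 = R$1,413.42
Retirement Security Contribution: cap R$253,560.00 − YTD R$244,796.00 = R$8,764.00 subject; 3% × R$8,764.00 = R$262.92
Total withheld: R$1,413.42 + R$262.92 = R$1,676.34
Net pay: R$9,120.00 − R$1,676.34 = R$7,443.66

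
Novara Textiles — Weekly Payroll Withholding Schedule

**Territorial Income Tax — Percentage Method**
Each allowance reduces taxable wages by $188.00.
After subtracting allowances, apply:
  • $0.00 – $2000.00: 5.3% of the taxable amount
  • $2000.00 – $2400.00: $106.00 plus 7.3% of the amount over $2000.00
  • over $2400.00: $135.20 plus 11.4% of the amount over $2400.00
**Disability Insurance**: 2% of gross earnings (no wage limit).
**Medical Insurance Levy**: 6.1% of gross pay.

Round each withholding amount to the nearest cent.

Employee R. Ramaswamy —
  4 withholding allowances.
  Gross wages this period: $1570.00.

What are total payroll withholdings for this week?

$170.52

Territorial Income Tax: taxable = $1570.00 − 4×$188.00 = $818.00
  5.3% × $818.00 = $43.35
Disability Insurance: 2% × $1570.00 = $31.40
Medical Insurance Levy: 6.1% × $1570.00 = $95.77
Total: $43.35 + $31.40 + $95.77 = $170.52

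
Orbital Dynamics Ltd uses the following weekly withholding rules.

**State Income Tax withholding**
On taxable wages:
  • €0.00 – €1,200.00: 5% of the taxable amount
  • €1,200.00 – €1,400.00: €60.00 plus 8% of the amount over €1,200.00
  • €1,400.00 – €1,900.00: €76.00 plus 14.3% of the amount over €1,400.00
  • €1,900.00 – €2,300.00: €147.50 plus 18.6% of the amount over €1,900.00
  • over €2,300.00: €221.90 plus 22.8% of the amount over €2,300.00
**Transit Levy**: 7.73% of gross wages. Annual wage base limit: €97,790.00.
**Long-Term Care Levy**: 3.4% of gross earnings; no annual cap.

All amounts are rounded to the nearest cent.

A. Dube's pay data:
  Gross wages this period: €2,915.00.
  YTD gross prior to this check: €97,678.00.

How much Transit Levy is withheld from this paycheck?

€8.66

Transit Levy: cap €97,790.00 − YTD €97,678.00 = €112.00 subject; 7.73% × €112.00 = €8.66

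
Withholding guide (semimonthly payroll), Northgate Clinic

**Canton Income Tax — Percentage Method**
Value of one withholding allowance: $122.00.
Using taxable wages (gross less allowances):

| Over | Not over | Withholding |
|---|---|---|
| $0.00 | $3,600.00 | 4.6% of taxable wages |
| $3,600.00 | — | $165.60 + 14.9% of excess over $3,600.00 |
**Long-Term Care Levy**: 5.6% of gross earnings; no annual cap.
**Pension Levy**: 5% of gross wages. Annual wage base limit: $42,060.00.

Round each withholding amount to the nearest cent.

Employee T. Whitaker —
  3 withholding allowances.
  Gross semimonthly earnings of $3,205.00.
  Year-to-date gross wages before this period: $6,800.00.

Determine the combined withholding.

$470.32

Canton Income Tax: taxable = $3,205.00 − 3×$122.00 = $2,839.00
  4.6% × $2,839.00 = $130.59
Long-Term Care Levy: 5.6% × $3,205.00 = $179.48
Pension Levy: 5% × $3,205.00 = $160.25
Total: $130.59 + $179.48 + $160.25 = $470.32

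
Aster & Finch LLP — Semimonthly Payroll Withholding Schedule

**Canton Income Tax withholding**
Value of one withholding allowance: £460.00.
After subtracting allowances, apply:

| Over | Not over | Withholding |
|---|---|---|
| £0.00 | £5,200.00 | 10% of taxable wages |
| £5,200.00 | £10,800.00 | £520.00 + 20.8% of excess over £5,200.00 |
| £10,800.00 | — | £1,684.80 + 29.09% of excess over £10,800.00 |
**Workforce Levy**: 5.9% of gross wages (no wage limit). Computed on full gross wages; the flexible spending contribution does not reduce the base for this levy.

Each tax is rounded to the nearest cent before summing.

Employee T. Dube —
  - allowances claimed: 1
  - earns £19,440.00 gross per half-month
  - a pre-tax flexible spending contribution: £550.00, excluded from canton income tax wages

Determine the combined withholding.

£5,051.33

Canton Income Tax: taxable = £19,440.00 − £550.00 − 1×£460.00 = £18,430.00
  £1,684.80 + 29.09% × (£18,430.00 − £10,800.00) = £1,684.80 + 29.09% × £7,630.00 = £3,904.37
Workforce Levy: 5.9% × £19,440.00 = £1,146.96
Total: £3,904.37 + £1,146.96 = £5,051.33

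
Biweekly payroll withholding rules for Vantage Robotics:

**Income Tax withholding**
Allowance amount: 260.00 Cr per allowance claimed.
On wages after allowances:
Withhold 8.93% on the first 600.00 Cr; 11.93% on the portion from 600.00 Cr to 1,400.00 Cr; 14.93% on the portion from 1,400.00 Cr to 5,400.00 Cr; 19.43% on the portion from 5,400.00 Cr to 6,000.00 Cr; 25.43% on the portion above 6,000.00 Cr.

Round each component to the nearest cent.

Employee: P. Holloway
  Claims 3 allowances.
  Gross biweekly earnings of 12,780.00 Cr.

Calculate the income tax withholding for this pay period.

Income Tax: taxable = 12,780.00 Cr − 3×260.00 Cr = 12,000.00 Cr
  862.80 Cr + 25.43% × (12,000.00 Cr − 6,000.00 Cr) = 862.80 Cr + 25.43% × 6,000.00 Cr = 2,388.60 Cr

2,388.60 Cr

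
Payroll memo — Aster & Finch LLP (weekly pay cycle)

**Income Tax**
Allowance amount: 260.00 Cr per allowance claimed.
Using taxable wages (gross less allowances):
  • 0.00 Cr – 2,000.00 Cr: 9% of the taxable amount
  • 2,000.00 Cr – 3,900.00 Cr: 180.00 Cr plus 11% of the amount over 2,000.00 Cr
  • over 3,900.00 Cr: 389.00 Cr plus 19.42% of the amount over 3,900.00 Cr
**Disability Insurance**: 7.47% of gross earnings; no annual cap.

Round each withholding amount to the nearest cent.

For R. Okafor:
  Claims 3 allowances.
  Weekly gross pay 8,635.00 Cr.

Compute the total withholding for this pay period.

1,802.09 Cr

Income Tax: taxable = 8,635.00 Cr − 3×260.00 Cr = 7,855.00 Cr
  389.00 Cr + 19.42% × (7,855.00 Cr − 3,900.00 Cr) = 389.00 Cr + 19.42% × 3,955.00 Cr = 1,157.06 Cr
Disability Insurance: 7.47% × 8,635.00 Cr = 645.03 Cr
Total: 1,157.06 Cr + 645.03 Cr = 1,802.09 Cr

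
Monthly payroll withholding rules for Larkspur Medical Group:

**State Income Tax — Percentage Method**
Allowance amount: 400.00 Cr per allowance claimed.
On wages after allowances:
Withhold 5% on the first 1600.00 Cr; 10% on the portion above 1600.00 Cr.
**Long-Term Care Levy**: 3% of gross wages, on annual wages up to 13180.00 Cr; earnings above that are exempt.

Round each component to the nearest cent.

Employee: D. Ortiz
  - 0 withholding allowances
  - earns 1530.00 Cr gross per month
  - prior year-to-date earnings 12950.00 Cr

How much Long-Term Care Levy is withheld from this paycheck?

Long-Term Care Levy: cap 13180.00 Cr − YTD 12950.00 Cr = 230.00 Cr subject; 3% × 230.00 Cr = 6.90 Cr

6.90 Cr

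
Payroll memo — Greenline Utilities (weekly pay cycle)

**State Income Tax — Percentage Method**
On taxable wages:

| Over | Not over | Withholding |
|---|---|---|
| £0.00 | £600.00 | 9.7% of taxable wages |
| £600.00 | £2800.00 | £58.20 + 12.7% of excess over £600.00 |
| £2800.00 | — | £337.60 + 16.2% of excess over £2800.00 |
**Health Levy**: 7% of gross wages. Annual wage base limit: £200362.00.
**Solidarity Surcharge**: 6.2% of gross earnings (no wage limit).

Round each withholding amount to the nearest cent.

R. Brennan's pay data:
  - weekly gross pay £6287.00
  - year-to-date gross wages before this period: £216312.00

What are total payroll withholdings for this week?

State Income Tax: taxable = £6287.00
  £337.60 + 16.2% × (£6287.00 − £2800.00) = £337.60 + 16.2% × £3487.00 = £902.49
Health Levy: YTD £216312.00 ≥ cap £200362.00 → £0.00
Solidarity Surcharge: 6.2% × £6287.00 = £389.79
Total: £902.49 + £0.00 + £389.79 = £1292.28

£1292.28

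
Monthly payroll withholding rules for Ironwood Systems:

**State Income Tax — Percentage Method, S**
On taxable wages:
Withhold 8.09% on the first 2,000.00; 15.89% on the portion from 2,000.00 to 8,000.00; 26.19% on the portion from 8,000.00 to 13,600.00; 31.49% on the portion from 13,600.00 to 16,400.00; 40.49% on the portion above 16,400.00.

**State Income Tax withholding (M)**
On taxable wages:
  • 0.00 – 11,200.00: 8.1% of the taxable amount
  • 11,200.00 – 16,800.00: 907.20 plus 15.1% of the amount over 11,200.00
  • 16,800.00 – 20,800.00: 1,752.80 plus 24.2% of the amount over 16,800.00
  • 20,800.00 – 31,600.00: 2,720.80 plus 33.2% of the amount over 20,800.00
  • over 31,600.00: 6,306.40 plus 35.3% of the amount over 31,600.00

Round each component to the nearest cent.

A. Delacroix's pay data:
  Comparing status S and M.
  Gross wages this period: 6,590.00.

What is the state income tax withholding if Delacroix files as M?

State Income Tax (M): taxable = 6,590.00
  8.1% × 6,590.00 = 533.79

533.79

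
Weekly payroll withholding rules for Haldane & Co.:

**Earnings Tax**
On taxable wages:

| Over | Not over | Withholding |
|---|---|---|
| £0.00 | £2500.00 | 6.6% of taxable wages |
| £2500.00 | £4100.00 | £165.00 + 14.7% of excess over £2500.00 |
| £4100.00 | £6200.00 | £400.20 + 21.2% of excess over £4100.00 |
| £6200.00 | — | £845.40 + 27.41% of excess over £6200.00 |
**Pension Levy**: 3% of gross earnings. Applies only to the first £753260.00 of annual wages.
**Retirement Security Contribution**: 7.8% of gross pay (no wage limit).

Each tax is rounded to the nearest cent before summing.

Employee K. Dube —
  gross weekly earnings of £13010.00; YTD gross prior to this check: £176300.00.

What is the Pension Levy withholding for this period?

£390.30

Pension Levy: 3% × £13010.00 = £390.30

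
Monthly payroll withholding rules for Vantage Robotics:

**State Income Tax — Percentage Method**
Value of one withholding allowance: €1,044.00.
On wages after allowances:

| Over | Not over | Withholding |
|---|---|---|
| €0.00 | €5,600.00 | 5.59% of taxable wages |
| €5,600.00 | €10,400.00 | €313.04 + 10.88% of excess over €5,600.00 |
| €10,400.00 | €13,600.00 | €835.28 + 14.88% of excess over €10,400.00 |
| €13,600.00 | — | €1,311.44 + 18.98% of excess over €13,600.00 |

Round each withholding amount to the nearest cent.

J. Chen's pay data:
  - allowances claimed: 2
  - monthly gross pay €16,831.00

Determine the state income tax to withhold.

State Income Tax: taxable = €16,831.00 − 2×€1,044.00 = €14,743.00
  €1,311.44 + 18.98% × (€14,743.00 − €13,600.00) = €1,311.44 + 18.98% × €1,143.00 = €1,528.38

€1,528.38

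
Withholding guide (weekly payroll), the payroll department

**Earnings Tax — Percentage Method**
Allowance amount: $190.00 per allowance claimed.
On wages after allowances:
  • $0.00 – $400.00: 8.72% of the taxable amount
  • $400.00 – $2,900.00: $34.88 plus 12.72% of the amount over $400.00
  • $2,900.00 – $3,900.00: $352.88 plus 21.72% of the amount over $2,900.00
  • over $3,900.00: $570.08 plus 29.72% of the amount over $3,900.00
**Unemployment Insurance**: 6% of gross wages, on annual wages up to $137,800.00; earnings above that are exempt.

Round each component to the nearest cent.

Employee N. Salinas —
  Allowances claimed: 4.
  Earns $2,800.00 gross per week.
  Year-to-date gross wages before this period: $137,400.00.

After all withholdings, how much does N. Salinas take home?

$2,532.51

Earnings Tax: taxable = $2,800.00 − 4×$190.00 = $2,040.00
  $34.88 + 12.72% × ($2,040.00 − $400.00) = $34.88 + 12.72% × $1,640.00 = $243.49
Unemployment Insurance: cap $137,800.00 − YTD $137,400.00 = $400.00 subject; 6% × $400.00 = $24.00
Total withheld: $243.49 + $24.00 = $267.49
Net pay: $2,800.00 − $267.49 = $2,532.51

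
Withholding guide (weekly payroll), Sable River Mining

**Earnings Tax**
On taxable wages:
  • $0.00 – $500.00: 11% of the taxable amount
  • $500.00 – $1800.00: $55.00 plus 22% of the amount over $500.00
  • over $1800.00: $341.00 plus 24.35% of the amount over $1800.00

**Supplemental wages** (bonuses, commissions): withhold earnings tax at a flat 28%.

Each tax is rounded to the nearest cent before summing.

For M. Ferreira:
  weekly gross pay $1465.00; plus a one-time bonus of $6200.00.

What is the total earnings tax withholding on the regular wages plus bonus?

Earnings Tax: taxable = $1465.00
  $55.00 + 22% × ($1465.00 − $500.00) = $55.00 + 22% × $965.00 = $267.30
Supplemental (28% flat on bonus): 28% × $6200.00 = $1736.00
Total earnings tax: $267.30 + $1736.00 = $2003.30

$2003.30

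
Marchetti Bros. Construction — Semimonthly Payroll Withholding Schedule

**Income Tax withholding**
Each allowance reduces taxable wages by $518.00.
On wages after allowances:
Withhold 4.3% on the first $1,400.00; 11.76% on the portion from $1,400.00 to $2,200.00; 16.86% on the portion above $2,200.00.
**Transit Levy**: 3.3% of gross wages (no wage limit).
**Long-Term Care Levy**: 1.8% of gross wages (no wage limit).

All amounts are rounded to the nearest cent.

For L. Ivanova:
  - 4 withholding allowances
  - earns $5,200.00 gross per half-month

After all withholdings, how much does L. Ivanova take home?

Income Tax: taxable = $5,200.00 − 4×$518.00 = $3,128.00
  $154.28 + 16.86% × ($3,128.00 − $2,200.00) = $154.28 + 16.86% × $928.00 = $310.74
Transit Levy: 3.3% × $5,200.00 = $171.60
Long-Term Care Levy: 1.8% × $5,200.00 = $93.60
Total withheld: $310.74 + $171.60 + $93.60 = $575.94
Net pay: $5,200.00 − $575.94 = $4,624.06

$4,624.06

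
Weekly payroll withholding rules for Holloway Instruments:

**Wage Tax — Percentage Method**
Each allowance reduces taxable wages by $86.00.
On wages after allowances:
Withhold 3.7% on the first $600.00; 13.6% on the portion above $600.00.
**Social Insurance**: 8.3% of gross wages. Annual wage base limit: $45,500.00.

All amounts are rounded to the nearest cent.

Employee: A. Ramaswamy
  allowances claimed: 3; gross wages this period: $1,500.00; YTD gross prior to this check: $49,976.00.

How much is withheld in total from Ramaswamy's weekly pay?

$109.51

Wage Tax: taxable = $1,500.00 − 3×$86.00 = $1,242.00
  $22.20 + 13.6% × ($1,242.00 − $600.00) = $22.20 + 13.6% × $642.00 = $109.51
Social Insurance: YTD $49,976.00 ≥ cap $45,500.00 → $0.00
Total: $109.51 + $0.00 = $109.51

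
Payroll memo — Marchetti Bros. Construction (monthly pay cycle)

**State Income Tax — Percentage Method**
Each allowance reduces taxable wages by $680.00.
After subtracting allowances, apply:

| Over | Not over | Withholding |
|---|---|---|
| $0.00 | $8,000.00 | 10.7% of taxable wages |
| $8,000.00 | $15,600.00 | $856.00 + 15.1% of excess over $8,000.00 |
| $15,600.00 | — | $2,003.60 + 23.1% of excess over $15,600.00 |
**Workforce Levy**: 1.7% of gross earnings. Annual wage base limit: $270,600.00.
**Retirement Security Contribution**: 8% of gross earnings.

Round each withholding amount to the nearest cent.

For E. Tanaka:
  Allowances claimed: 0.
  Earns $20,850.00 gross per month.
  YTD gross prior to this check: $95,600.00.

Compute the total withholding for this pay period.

State Income Tax: taxable = $20,850.00
  $2,003.60 + 23.1% × ($20,850.00 − $15,600.00) = $2,003.60 + 23.1% × $5,250.00 = $3,216.35
Workforce Levy: 1.7% × $20,850.00 = $354.45
Retirement Security Contribution: 8% × $20,850.00 = $1,668.00
Total: $3,216.35 + $354.45 + $1,668.00 = $5,238.80

$5,238.80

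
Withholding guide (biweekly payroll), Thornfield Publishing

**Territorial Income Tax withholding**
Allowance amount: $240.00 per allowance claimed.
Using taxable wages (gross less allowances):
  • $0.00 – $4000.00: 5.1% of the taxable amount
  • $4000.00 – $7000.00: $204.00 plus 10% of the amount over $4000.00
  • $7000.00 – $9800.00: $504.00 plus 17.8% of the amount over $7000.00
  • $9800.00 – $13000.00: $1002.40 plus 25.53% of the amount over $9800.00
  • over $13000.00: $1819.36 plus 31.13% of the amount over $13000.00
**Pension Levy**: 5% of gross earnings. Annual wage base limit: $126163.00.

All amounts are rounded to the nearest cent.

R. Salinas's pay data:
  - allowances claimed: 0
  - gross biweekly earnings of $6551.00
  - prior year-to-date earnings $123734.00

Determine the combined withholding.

$580.55

Territorial Income Tax: taxable = $6551.00
  $204.00 + 10% × ($6551.00 − $4000.00) = $204.00 + 10% × $2551.00 = $459.10
Pension Levy: cap $126163.00 − YTD $123734.00 = $2429.00 subject; 5% × $2429.00 = $121.45
Total: $459.10 + $121.45 = $580.55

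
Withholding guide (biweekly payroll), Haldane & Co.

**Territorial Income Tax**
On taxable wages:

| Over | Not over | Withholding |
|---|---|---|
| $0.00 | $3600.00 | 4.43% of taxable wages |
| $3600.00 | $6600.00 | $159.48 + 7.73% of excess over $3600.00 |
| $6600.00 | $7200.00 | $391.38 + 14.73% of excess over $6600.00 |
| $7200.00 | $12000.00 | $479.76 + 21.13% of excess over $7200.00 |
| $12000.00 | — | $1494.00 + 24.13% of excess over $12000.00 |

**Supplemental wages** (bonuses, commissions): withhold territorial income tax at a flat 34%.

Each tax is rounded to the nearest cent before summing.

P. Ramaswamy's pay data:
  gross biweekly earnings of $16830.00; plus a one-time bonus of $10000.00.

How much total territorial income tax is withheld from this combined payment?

$6059.48

Territorial Income Tax: taxable = $16830.00
  $1494.00 + 24.13% × ($16830.00 − $12000.00) = $1494.00 + 24.13% × $4830.00 = $2659.48
Supplemental (34% flat on bonus): 34% × $10000.00 = $3400.00
Total territorial income tax: $2659.48 + $3400.00 = $6059.48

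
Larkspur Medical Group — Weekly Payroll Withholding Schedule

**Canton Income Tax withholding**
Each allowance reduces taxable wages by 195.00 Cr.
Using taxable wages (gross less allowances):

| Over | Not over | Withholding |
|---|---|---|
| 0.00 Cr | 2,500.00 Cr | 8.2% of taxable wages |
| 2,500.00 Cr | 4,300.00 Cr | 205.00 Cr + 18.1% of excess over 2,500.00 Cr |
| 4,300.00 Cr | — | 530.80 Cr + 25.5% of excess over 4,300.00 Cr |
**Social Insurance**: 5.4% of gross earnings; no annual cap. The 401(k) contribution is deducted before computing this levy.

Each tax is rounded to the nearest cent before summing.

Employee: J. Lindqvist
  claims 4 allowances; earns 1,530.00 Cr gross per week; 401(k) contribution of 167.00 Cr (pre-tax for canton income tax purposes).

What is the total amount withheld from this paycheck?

121.41 Cr

Canton Income Tax: taxable = 1,530.00 Cr − 167.00 Cr − 4×195.00 Cr = 583.00 Cr
  8.2% × 583.00 Cr = 47.81 Cr
Social Insurance: 5.4% × 1,363.00 Cr = 73.60 Cr
Total: 47.81 Cr + 73.60 Cr = 121.41 Cr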